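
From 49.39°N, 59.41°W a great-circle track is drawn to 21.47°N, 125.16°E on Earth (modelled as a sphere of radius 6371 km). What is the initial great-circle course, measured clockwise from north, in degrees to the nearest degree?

356°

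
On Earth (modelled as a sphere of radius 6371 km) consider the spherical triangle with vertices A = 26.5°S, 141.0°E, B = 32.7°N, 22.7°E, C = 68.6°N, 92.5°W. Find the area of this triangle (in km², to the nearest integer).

Side lengths (central angles): a = 1.1894, b = 2.2264, c = 2.2119 rad; semiperimeter s = 2.8139.
By l'Huilier's theorem, tan(E/4) = √[tan(s/2) tan((s−a)/2) tan((s−b)/2) tan((s−c)/2)], giving spherical excess E = 2.6348 rad.
Area = E·R² = 2.6348 × (6371)² ≈ 106944935 km².

106944935 km²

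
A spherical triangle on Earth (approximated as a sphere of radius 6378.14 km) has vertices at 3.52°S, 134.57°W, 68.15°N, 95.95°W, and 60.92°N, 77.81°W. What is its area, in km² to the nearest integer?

Side lengths (central angles): a = 0.1843, b = 1.3569, c = 1.3354 rad; semiperimeter s = 1.4383.
By l'Huilier's theorem, tan(E/4) = √[tan(s/2) tan((s−a)/2) tan((s−b)/2) tan((s−c)/2)], giving spherical excess E = 0.1459 rad.
Area = E·R² = 0.1459 × (6378.14)² ≈ 5933356 km².

5933356 km²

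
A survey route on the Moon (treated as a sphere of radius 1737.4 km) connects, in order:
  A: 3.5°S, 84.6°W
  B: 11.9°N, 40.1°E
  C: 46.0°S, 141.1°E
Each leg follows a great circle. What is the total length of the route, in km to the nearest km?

6998 km

Leg A→B: central angle 2.1756 rad, distance 3779.9 km.
Leg B→C: central angle 1.8525 rad, distance 3218.6 km.
Total: 3779.9 + 3218.6 ≈ 6998 km.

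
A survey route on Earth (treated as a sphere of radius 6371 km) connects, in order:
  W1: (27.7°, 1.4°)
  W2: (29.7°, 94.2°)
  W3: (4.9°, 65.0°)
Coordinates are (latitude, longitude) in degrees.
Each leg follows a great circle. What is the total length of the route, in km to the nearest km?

12895 km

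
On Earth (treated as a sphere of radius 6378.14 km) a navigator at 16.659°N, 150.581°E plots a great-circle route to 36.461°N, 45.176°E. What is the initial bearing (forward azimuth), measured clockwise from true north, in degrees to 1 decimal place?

Δλ = -105.405° = -1.8397 rad.
y = sin Δλ · cos φ₂ = (-0.9641)(0.8043) = -0.7754
x = cos φ₁ sin φ₂ − sin φ₁ cos φ₂ cos Δλ = (0.9580)(0.5943) − (0.2867)(0.8043)(-0.2656) = 0.6306
θ = atan2(y, x) = -50.88°; adding 360° gives 309.1°.

309.1°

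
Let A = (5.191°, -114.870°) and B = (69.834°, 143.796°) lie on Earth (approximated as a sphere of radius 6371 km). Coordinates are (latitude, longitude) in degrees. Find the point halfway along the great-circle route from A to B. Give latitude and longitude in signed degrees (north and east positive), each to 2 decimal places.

The central angle between A and B is δ = 1.5533 rad.
With f = 0.5, the slerp weights are sin((1−f)δ)/sin δ = 0.7010 and sin(fδ)/sin δ = 0.7010.
Weighted sum of the unit vectors: (0.7010)·(-0.4188,-0.9035,0.0905) + (0.7010)·(-0.2782,0.2036,0.9387) = (-0.4886, -0.4907, 0.7215).
Converting back: φ = atan2(z, √(x²+y²)) = 46.18°, λ = atan2(y, x) = -134.88°.

46.18°, -134.88°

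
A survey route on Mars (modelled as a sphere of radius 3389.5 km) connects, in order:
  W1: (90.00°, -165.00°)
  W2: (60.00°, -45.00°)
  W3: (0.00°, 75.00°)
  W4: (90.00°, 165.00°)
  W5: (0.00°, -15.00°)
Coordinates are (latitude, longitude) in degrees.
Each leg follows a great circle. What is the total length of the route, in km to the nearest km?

Leg W1→W2: central angle 0.5236 rad, distance 1774.7 km.
Leg W2→W3: central angle 1.8235 rad, distance 6180.7 km.
Leg W3→W4: central angle 1.5708 rad, distance 5324.2 km.
Leg W4→W5: central angle 1.5708 rad, distance 5324.2 km.
Total: 1774.7 + 6180.7 + 5324.2 + 5324.2 ≈ 18604 km.

18604 km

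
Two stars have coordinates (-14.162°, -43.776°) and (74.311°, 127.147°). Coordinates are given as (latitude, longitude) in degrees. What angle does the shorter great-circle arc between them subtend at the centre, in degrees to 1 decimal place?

119.6°

Let φ₁ = -0.2472 rad, φ₂ = 1.2970 rad, and Δλ = 2.9832 rad.
Haversine: a = sin²(Δφ/2) + cos φ₁ cos φ₂ sin²(Δλ/2) = 0.4867 + (0.9696)(0.2704)(0.9937) = 0.74723.
Central angle c = 2·arcsin(√a) = 2.08801 rad.
So the angular separation is 119.6°.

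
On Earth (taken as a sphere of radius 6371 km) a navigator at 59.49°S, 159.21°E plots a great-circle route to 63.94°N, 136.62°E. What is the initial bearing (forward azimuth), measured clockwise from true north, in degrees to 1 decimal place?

With φ₁ = -1.0383, φ₂ = 1.1160, Δλ = -0.3943 rad, the forward-azimuth formula gives
θ = atan2( sin Δλ cos φ₂ , cos φ₁ sin φ₂ − sin φ₁ cos φ₂ cos Δλ ) = atan2(-0.1688, 0.8055) = -11.83°.
Adding 360° brings this into [0°, 360°): 348.2°.

348.2°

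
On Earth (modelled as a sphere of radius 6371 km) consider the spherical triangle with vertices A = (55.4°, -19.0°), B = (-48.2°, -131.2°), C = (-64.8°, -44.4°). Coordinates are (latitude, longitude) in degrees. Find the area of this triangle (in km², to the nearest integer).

Side lengths (central angles): a = 0.8088, b = 2.1251, c = 2.4289 rad; semiperimeter s = 2.6814.
By l'Huilier's theorem, tan(E/4) = √[tan(s/2) tan((s−a)/2) tan((s−b)/2) tan((s−c)/2)], giving spherical excess E = 1.7197 rad.
Area = E·R² = 1.7197 × (6371)² ≈ 69801938 km².

69801938 km²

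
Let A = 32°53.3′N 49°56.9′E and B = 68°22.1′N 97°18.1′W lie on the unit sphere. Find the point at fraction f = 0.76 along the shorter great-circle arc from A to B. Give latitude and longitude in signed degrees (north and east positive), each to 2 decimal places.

Central angle δ = 1.3239 rad. Interpolating on the sphere with fraction f = 0.76:
P = [sin((1−f)δ)·A + sin(fδ)·B] / sin δ = 0.3222·A + 0.8712·B in Cartesian coordinates,
giving P = (0.1333, -0.1115, 0.9848), i.e. latitude 79.99°, longitude -39.91°.

79.99°, -39.91°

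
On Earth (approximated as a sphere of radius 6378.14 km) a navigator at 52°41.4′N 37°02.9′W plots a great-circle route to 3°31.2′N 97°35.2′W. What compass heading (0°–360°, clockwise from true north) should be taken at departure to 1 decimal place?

With φ₁ = 0.9196, φ₂ = 0.0614, Δλ = -1.0566 rad, the forward-azimuth formula gives
θ = atan2( sin Δλ cos φ₂ , cos φ₁ sin φ₂ − sin φ₁ cos φ₂ cos Δλ ) = atan2(-0.8690, -0.3532) = -112.12°.
Adding 360° brings this into [0°, 360°): 247.9°.

247.9°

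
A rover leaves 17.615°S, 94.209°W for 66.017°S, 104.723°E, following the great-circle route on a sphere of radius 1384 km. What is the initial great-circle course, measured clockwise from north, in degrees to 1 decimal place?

187.6°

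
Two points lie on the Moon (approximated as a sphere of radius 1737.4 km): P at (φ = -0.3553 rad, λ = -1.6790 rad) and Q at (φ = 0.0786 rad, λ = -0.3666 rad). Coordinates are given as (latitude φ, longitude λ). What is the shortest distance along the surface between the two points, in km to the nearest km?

2359 km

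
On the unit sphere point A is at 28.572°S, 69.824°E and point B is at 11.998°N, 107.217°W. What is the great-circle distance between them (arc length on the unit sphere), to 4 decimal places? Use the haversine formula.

2.8483

With latitudes φ₁ = -28.572°, φ₂ = 11.998° and longitude difference Δλ = -177.041°:
Haversine: a = sin²(Δφ/2) + cos φ₁ cos φ₂ sin²(Δλ/2) = 0.1202 + (0.8782)(0.9782)(0.9993) = 0.97865.
Central angle c = 2·arcsin(√a) = 2.84833 rad.
On the unit sphere the arc length equals the central angle: 2.8483.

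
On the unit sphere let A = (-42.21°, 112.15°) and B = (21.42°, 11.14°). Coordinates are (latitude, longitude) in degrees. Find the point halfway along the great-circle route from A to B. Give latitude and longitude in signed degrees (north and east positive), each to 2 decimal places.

-15.95°, 53.78°

Central angle δ = 1.9574 rad. Interpolating on the sphere with fraction f = 0.5:
P = [sin((1−f)δ)·A + sin(fδ)·B] / sin δ = 0.8959·A + 0.8959·B in Cartesian coordinates,
giving P = (0.5681, 0.7757, -0.2747), i.e. latitude -15.95°, longitude 53.78°.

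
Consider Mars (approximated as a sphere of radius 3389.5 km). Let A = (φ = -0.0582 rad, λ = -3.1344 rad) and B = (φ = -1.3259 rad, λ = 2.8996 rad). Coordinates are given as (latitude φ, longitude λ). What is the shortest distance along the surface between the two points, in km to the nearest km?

Let φ₁ = -0.0582 rad, φ₂ = -1.3259 rad, and Δλ = -0.2492 rad.
cos c = sin φ₁ sin φ₂ + cos φ₁ cos φ₂ cos Δλ = (-0.0582)(-0.9702) + (0.9983)(0.2425)(0.9691) = 0.29100,
so c = arccos(0.29100) = 1.27552 rad.
Distance = R·c = 3389.5 × 1.2755 ≈ 4323 km.

4323 km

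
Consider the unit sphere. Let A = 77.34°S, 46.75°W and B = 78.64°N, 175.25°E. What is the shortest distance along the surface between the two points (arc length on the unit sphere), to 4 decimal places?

2.9908

With latitudes φ₁ = -77.340°, φ₂ = 78.640° and longitude difference Δλ = -138.000°:
cos c = sin φ₁ sin φ₂ + cos φ₁ cos φ₂ cos Δλ = (-0.9757)(0.9804) + (0.2192)(0.1970)(-0.7431) = -0.98865,
so c = arccos(-0.98865) = 2.99081 rad.
On the unit sphere the arc length equals the central angle: 2.9908.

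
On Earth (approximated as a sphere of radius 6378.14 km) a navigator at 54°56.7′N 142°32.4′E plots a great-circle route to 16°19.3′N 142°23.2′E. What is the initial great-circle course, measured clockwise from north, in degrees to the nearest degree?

Δλ = -0.153° = -0.0027 rad.
y = sin Δλ · cos φ₂ = (-0.0027)(0.9597) = -0.0026
x = cos φ₁ sin φ₂ − sin φ₁ cos φ₂ cos Δλ = (0.5744)(0.2810) − (0.8186)(0.9597)(1.0000) = -0.6242
θ = atan2(y, x) = -179.76°; adding 360° gives 180°.

180°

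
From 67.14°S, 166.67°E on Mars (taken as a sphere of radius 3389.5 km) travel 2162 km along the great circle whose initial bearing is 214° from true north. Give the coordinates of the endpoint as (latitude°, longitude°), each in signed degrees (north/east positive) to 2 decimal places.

-68.76°, 53.46°

Angular distance δ = d/R = 2162/3389.5 = 0.63785 rad; initial bearing θ = 3.7350 rad.
sin φ₂ = sin φ₁ cos δ + cos φ₁ sin δ cos θ = (-0.9215)(0.8034) + (0.3885)(0.5955)(-0.8290) = -0.9321, so φ₂ = -68.76°.
Δλ = atan2(sin θ sin δ cos φ₁, cos δ − sin φ₁ sin φ₂) = atan2(-0.1294, -0.0555) = -113.212°.
λ₂ = 166.670° − 113.212° = 53.46°.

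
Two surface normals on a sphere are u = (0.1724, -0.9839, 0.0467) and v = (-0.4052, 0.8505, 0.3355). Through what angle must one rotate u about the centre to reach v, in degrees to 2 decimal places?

153.00°

u·v = -0.8910; |u| = 1.0000, |v| = 1.0000.
cos θ = (u·v)/(|u||v|) = -0.8910, so θ = 153.00°.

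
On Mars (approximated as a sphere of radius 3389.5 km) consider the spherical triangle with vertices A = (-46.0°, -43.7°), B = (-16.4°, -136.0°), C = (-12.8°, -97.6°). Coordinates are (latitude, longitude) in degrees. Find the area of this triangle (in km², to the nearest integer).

3823357 km²

Side lengths (central angles): a = 0.6507, b = 0.9782, c = 1.3935 rad; semiperimeter s = 1.5112.
By l'Huilier's theorem, tan(E/4) = √[tan(s/2) tan((s−a)/2) tan((s−b)/2) tan((s−c)/2)], giving spherical excess E = 0.3328 rad.
Area = E·R² = 0.3328 × (3389.5)² ≈ 3823357 km².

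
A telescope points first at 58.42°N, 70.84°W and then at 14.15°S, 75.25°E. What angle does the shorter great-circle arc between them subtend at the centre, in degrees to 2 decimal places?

129.03°

With latitudes φ₁ = 58.420°, φ₂ = -14.150° and longitude difference Δλ = 146.090°:
cos c = sin φ₁ sin φ₂ + cos φ₁ cos φ₂ cos Δλ = (0.8519)(-0.2445) + (0.5237)(0.9697)(-0.8299) = -0.62969,
so c = arccos(-0.62969) = 2.25195 rad.
So the angular separation is 129.03°.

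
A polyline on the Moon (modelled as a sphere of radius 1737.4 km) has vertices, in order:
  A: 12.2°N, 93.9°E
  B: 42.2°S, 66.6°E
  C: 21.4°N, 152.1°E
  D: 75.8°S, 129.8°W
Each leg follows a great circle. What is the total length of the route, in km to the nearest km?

8150 km

Leg A→B: central angle 1.0455 rad, distance 1816.4 km.
Leg B→C: central angle 1.7630 rad, distance 3063.0 km.
Leg C→D: central angle 1.8824 rad, distance 3270.6 km.
Total: 1816.4 + 3063.0 + 3270.6 ≈ 8150 km.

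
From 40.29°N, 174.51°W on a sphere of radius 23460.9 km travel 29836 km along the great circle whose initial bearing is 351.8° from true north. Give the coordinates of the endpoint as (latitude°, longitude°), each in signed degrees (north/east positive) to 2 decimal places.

65.78°, 24.90°

Angular distance δ = d/R = 29836/23460.9 = 1.27173 rad; initial bearing θ = 6.1401 rad.
sin φ₂ = sin φ₁ cos δ + cos φ₁ sin δ cos θ = (0.6467)(0.2946) + (0.7628)(0.9556)(0.9898) = 0.9120, so φ₂ = 65.78°.
Δλ = atan2(sin θ sin δ cos φ₁, cos δ − sin φ₁ sin φ₂) = atan2(-0.1040, -0.2951) = -160.594°.
λ₂ = -174.510° − 160.594° = -335.10° → 24.90° after wrapping to (−180°, 180°].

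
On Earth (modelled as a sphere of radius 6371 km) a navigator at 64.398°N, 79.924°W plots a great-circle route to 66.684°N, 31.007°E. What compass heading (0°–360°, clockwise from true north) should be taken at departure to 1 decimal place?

With φ₁ = 1.1240, φ₂ = 1.1639, Δλ = 1.9361 rad, the forward-azimuth formula gives
θ = atan2( sin Δλ cos φ₂ , cos φ₁ sin φ₂ − sin φ₁ cos φ₂ cos Δλ ) = atan2(0.3697, 0.5243) = 35.19°.
So the initial bearing is 35.2°.

35.2°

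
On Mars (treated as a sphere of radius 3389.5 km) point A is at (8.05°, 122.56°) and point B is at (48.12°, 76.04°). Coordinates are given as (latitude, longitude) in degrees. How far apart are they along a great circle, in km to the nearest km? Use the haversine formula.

With latitudes φ₁ = 8.050°, φ₂ = 48.120° and longitude difference Δλ = -46.520°:
Haversine: a = sin²(Δφ/2) + cos φ₁ cos φ₂ sin²(Δλ/2) = 0.1174 + (0.9901)(0.6676)(0.1559) = 0.22045.
Central angle c = 2·arcsin(√a) = 0.97750 rad.
Distance = R·c = 3389.5 × 0.9775 ≈ 3313 km.

3313 km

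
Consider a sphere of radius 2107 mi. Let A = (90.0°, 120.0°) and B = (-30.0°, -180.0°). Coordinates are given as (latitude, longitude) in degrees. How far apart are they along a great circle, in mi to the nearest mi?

4413 mi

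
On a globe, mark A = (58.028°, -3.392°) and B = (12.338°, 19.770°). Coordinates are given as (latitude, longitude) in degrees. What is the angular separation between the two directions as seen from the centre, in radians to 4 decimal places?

Let φ₁ = 1.0128 rad, φ₂ = 0.2153 rad, and Δλ = 0.4043 rad.
cos c = sin φ₁ sin φ₂ + cos φ₁ cos φ₂ cos Δλ = (0.8483)(0.2137) + (0.5295)(0.9769)(0.9194) = 0.65685,
so c = arccos(0.65685) = 0.85417 rad.
So the angular separation is 0.8542 rad.

0.8542 rad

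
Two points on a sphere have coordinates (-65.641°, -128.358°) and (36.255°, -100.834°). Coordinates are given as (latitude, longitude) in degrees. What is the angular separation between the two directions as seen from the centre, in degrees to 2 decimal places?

104.11°

In radians: φ₁ = -1.1457, φ₂ = 0.6328, Δλ = 27.524° = 0.4804 rad.
Haversine: a = sin²(Δφ/2) + cos φ₁ cos φ₂ sin²(Δλ/2) = 0.6031 + (0.4125)(0.8064)(0.0566) = 0.62189.
Central angle c = 2·arcsin(√a) = 1.81706 rad.
So the angular separation is 104.11°.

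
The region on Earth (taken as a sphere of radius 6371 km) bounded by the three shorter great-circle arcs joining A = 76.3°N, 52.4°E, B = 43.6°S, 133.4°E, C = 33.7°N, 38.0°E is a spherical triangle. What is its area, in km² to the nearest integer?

Side lengths (central angles): a = 2.0256, b = 0.7526, c = 2.2694 rad; semiperimeter s = 2.5238.
By l'Huilier's theorem, tan(E/4) = √[tan(s/2) tan((s−a)/2) tan((s−b)/2) tan((s−c)/2)], giving spherical excess E = 1.3581 rad.
Area = E·R² = 1.3581 × (6371)² ≈ 55126561 km².

55126561 km²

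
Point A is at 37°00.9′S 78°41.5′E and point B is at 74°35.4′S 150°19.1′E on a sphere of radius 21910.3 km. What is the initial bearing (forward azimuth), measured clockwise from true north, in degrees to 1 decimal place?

160.7°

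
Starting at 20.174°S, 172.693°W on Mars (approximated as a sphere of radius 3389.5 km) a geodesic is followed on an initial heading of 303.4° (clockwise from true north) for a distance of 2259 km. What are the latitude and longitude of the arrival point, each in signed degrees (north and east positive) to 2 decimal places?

2.77°, 156.19°

Angular distance δ = d/R = 2259/3389.5 = 0.66647 rad; initial bearing θ = 5.2953 rad.
sin φ₂ = sin φ₁ cos δ + cos φ₁ sin δ cos θ = (-0.3449)(0.7860) + (0.9386)(0.6182)(0.5505) = 0.0484, so φ₂ = 2.77°.
Δλ = atan2(sin θ sin δ cos φ₁, cos δ − sin φ₁ sin φ₂) = atan2(-0.4845, 0.8027) = -31.113°.
λ₂ = -172.693° − 31.113° = -203.81° → 156.19° after wrapping to (−180°, 180°].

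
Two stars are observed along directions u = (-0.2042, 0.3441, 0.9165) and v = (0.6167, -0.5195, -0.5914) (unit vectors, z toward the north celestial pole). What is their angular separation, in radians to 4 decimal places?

u·v = -0.8467; |u| = 1.0000, |v| = 1.0000.
cos θ = (u·v)/(|u||v|) = -0.8467, so θ = 2.5805 rad.

2.5805 rad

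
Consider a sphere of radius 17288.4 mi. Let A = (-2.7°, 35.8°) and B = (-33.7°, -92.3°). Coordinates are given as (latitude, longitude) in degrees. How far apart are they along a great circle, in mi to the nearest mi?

Let φ₁ = -0.0471 rad, φ₂ = -0.5882 rad, and Δλ = -2.2358 rad.
Haversine: a = sin²(Δφ/2) + cos φ₁ cos φ₂ sin²(Δλ/2) = 0.0714 + (0.9989)(0.8320)(0.8085) = 0.74332.
Central angle c = 2·arcsin(√a) = 2.07903 rad.
Distance = R·c = 17288.4 × 2.0790 ≈ 35943 mi.

35943 mi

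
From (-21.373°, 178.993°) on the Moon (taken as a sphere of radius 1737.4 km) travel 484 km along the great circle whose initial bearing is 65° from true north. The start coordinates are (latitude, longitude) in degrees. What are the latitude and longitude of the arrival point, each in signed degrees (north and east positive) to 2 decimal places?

-14.01°, -166.12°

Angular distance δ = d/R = 484/1737.4 = 0.27858 rad; initial bearing θ = 1.1345 rad.
sin φ₂ = sin φ₁ cos δ + cos φ₁ sin δ cos θ = (-0.3644)(0.9614) + (0.9312)(0.2750)(0.4226) = -0.2422, so φ₂ = -14.01°.
Δλ = atan2(sin θ sin δ cos φ₁, cos δ − sin φ₁ sin φ₂) = atan2(0.2321, 0.8732) = 14.884°.
λ₂ = 178.993° + 14.884° = 193.88° → -166.12° after wrapping to (−180°, 180°].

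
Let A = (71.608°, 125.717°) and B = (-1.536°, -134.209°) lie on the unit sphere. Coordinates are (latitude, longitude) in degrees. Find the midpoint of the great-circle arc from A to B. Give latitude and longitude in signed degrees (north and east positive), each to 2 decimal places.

42.84°, -152.42°

Central angle δ = 1.6515 rad. Interpolating on the sphere with fraction f = 0.5:
P = [sin((1−f)δ)·A + sin(fδ)·B] / sin δ = 0.7375·A + 0.7375·B in Cartesian coordinates,
giving P = (-0.6499, -0.3395, 0.6800), i.e. latitude 42.84°, longitude -152.42°.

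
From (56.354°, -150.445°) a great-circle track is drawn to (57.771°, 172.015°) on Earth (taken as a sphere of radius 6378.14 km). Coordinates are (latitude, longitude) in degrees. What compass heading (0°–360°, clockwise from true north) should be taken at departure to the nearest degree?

290°

With φ₁ = 0.9836, φ₂ = 1.0083, Δλ = -0.6552 rad, the forward-azimuth formula gives
θ = atan2( sin Δλ cos φ₂ , cos φ₁ sin φ₂ − sin φ₁ cos φ₂ cos Δλ ) = atan2(-0.3250, 0.1167) = -70.25°.
Adding 360° brings this into [0°, 360°): 290°.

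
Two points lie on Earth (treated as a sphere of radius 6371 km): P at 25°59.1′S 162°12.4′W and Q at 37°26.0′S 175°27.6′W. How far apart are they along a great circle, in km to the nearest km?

1783 km

Let φ₁ = -0.4535 rad, φ₂ = -0.6533 rad, and Δλ = -0.2313 rad.
Haversine: a = sin²(Δφ/2) + cos φ₁ cos φ₂ sin²(Δλ/2) = 0.0099 + (0.8989)(0.7941)(0.0133) = 0.01945.
Central angle c = 2·arcsin(√a) = 0.27986 rad.
Distance = R·c = 6371 × 0.2799 ≈ 1783 km.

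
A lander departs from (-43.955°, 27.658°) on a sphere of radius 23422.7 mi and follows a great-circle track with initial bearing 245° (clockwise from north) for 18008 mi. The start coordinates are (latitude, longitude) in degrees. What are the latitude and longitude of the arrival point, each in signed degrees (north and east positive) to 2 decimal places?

-45.27°, -35.90°

Angular distance δ = d/R = 18008/23422.7 = 0.76883 rad; initial bearing θ = 4.2761 rad.
sin φ₂ = sin φ₁ cos δ + cos φ₁ sin δ cos θ = (-0.6941)(0.7187) + (0.7199)(0.6953)(-0.4226) = -0.7104, so φ₂ = -45.27°.
Δλ = atan2(sin θ sin δ cos φ₁, cos δ − sin φ₁ sin φ₂) = atan2(-0.4536, 0.2256) = -63.554°.
λ₂ = 27.658° − 63.554° = -35.90°.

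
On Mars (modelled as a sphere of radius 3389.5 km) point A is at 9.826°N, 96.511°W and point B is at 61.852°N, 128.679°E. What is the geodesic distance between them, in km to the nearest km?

5928 km

In radians: φ₁ = 0.1715, φ₂ = 1.0795, Δλ = -134.810° = -2.3529 rad.
cos c = sin φ₁ sin φ₂ + cos φ₁ cos φ₂ cos Δλ = (0.1707)(0.8817) + (0.9853)(0.4718)(-0.7048) = -0.17712,
so c = arccos(-0.17712) = 1.74886 rad.
Distance = R·c = 3389.5 × 1.7489 ≈ 5928 km.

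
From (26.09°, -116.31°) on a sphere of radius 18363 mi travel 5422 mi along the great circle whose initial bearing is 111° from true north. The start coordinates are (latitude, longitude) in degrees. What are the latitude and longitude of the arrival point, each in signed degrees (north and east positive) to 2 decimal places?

19.09°, -99.60°

Angular distance δ = d/R = 5422/18363 = 0.29527 rad; initial bearing θ = 1.9373 rad.
sin φ₂ = sin φ₁ cos δ + cos φ₁ sin δ cos θ = (0.4398)(0.9567) + (0.8981)(0.2910)(-0.3584) = 0.3271, so φ₂ = 19.09°.
Δλ = atan2(sin θ sin δ cos φ₁, cos δ − sin φ₁ sin φ₂) = atan2(0.2440, 0.8129) = 16.707°.
λ₂ = -116.310° + 16.707° = -99.60°.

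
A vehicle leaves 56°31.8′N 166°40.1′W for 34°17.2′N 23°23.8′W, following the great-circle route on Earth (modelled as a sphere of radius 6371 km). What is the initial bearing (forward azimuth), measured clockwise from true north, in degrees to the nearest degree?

30°

Δλ = 143.272° = 2.5006 rad.
y = sin Δλ · cos φ₂ = (0.5980)(0.8262) = 0.4941
x = cos φ₁ sin φ₂ − sin φ₁ cos φ₂ cos Δλ = (0.5515)(0.5633) − (0.8342)(0.8262)(-0.8015) = 0.8631
θ = atan2(y, x) = 29.79°, so the bearing is 30°.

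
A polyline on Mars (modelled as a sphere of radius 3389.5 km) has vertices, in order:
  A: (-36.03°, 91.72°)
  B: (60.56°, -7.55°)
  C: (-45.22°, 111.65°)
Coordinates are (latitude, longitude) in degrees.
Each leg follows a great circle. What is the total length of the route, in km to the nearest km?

15801 km

Leg A→B: central angle 2.1850 rad, distance 7406.0 km.
Leg B→C: central angle 2.4768 rad, distance 8395.2 km.
Total: 7406.0 + 8395.2 ≈ 15801 km.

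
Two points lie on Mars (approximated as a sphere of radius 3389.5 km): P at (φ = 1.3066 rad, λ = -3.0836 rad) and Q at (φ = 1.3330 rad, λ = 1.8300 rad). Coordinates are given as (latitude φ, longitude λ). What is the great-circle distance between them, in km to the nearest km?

In radians: φ₁ = 1.3066, φ₂ = 1.3330, Δλ = -78.471° = -1.3696 rad.
Haversine: a = sin²(Δφ/2) + cos φ₁ cos φ₂ sin²(Δλ/2) = 0.0002 + (0.2611)(0.2356)(0.4001) = 0.02478.
Central angle c = 2·arcsin(√a) = 0.31617 rad.
Distance = R·c = 3389.5 × 0.3162 ≈ 1072 km.

1072 km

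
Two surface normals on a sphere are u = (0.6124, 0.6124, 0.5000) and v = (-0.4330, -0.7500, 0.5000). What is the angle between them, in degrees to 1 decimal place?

u·v = -0.4745; |u| = 1.0000, |v| = 1.0000.
cos θ = (u·v)/(|u||v|) = -0.4745, so θ = 118.3°.

118.3°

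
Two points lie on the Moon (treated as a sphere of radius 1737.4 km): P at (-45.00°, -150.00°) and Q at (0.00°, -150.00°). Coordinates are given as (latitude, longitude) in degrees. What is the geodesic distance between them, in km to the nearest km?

Let φ₁ = -0.7854 rad, φ₂ = 0.0000 rad, and Δλ = 0.0000 rad.
Haversine: a = sin²(Δφ/2) + cos φ₁ cos φ₂ sin²(Δλ/2) = 0.1464 + (0.7071)(1.0000)(0.0000) = 0.14645.
Central angle c = 2·arcsin(√a) = 0.78540 rad.
Distance = R·c = 1737.4 × 0.7854 ≈ 1365 km.

1365 km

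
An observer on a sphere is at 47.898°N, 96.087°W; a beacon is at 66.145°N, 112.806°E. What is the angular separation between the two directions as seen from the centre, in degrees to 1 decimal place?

63.8°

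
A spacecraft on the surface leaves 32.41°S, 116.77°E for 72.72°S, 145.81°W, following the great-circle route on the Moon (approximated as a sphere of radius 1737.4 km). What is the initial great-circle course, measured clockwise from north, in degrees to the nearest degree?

160°

Δλ = 97.420° = 1.7003 rad.
y = sin Δλ · cos φ₂ = (0.9916)(0.2970) = 0.2946
x = cos φ₁ sin φ₂ − sin φ₁ cos φ₂ cos Δλ = (0.8442)(-0.9549) − (-0.5360)(0.2970)(-0.1291) = -0.8267
θ = atan2(y, x) = 160.39°, so the bearing is 160°.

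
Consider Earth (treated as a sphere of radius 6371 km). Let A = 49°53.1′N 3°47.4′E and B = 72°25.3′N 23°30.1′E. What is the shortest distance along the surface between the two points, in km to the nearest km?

With latitudes φ₁ = 49.885°, φ₂ = 72.422° and longitude difference Δλ = 19.712°:
cos c = sin φ₁ sin φ₂ + cos φ₁ cos φ₂ cos Δλ = (0.7648)(0.9533) + (0.6443)(0.3020)(0.9414) = 0.91223,
so c = arccos(0.91223) = 0.42210 rad.
Distance = R·c = 6371 × 0.4221 ≈ 2689 km.

2689 km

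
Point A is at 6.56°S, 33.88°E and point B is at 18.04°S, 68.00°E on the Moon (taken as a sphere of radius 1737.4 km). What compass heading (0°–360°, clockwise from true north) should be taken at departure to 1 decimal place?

With φ₁ = -0.1145, φ₂ = -0.3149, Δλ = 0.5955 rad, the forward-azimuth formula gives
θ = atan2( sin Δλ cos φ₂ , cos φ₁ sin φ₂ − sin φ₁ cos φ₂ cos Δλ ) = atan2(0.5334, -0.2177) = 112.21°.
So the initial bearing is 112.2°.

112.2°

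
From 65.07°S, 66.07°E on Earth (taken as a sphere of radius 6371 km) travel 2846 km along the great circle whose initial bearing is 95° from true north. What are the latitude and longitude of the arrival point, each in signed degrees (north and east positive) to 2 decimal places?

Angular distance δ = d/R = 2846/6371 = 0.44671 rad; initial bearing θ = 1.6581 rad.
sin φ₂ = sin φ₁ cos δ + cos φ₁ sin δ cos θ = (-0.9068)(0.9019) + (0.4215)(0.4320)(-0.0872) = -0.8337, so φ₂ = -56.48°.
Δλ = atan2(sin θ sin δ cos φ₁, cos δ − sin φ₁ sin φ₂) = atan2(0.1814, 0.1458) = 51.201°.
λ₂ = 66.070° + 51.201° = 117.27°.

-56.48°, 117.27°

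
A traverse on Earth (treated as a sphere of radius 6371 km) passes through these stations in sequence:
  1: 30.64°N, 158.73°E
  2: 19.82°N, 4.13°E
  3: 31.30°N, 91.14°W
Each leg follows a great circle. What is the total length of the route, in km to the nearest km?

Leg 1→2: central angle 2.1632 rad, distance 13781.9 km.
Leg 2→3: central angle 1.4683 rad, distance 9354.5 km.
Total: 13781.9 + 9354.5 ≈ 23136 km.

23136 km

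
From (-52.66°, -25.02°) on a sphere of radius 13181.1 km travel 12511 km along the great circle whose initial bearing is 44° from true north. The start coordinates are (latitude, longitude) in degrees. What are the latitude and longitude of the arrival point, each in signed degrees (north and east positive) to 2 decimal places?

-6.22°, 9.59°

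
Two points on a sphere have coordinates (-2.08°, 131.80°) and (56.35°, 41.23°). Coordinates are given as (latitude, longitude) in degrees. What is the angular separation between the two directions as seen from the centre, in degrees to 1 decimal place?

92.0°

In radians: φ₁ = -0.0363, φ₂ = 0.9835, Δλ = -90.570° = -1.5807 rad.
cos c = sin φ₁ sin φ₂ + cos φ₁ cos φ₂ cos Δλ = (-0.0363)(0.8324) + (0.9993)(0.5541)(-0.0099) = -0.03572,
so c = arccos(-0.03572) = 1.60653 rad.
So the angular separation is 92.0°.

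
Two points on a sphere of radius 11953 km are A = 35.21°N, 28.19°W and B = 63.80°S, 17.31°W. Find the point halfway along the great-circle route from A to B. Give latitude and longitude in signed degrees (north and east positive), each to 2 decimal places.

-14.35°, -24.38°

Central angle δ = 1.7346 rad. Interpolating on the sphere with fraction f = 0.5:
P = [sin((1−f)δ)·A + sin(fδ)·B] / sin δ = 0.7729·A + 0.7729·B in Cartesian coordinates,
giving P = (0.8824, -0.3999, -0.2479), i.e. latitude -14.35°, longitude -24.38°.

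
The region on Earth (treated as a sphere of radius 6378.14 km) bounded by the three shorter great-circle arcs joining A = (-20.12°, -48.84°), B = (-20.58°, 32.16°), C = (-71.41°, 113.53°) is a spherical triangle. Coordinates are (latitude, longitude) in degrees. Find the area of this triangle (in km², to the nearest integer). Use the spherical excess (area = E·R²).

Side lengths (central angles): a = 1.1832, b = 1.5300, c = 1.3094 rad; semiperimeter s = 2.0113.
By l'Huilier's theorem, tan(E/4) = √[tan(s/2) tan((s−a)/2) tan((s−b)/2) tan((s−c)/2)], giving spherical excess E = 0.9781 rad.
Area = E·R² = 0.9781 × (6378.14)² ≈ 39791070 km².

39791070 km²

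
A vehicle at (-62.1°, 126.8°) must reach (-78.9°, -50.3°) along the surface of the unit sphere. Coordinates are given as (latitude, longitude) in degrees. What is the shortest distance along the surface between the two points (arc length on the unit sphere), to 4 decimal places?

0.6805

In radians: φ₁ = -1.0838, φ₂ = -1.3771, Δλ = -177.100° = -3.0910 rad.
cos c = sin φ₁ sin φ₂ + cos φ₁ cos φ₂ cos Δλ = (-0.8838)(-0.9813) + (0.4679)(0.1925)(-0.9987) = 0.77726,
so c = arccos(0.77726) = 0.68050 rad.
On the unit sphere the arc length equals the central angle: 0.6805.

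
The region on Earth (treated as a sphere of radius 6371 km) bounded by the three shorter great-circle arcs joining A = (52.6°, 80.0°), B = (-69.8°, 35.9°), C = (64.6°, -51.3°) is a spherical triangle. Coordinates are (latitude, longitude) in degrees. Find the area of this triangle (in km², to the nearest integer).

Side lengths (central angles): a = 2.5691, b = 0.9936, c = 2.2080 rad; semiperimeter s = 2.8853.
By l'Huilier's theorem, tan(E/4) = √[tan(s/2) tan((s−a)/2) tan((s−b)/2) tan((s−c)/2)], giving spherical excess E = 2.6432 rad.
Area = E·R² = 2.6432 × (6371)² ≈ 107288367 km².

107288367 km²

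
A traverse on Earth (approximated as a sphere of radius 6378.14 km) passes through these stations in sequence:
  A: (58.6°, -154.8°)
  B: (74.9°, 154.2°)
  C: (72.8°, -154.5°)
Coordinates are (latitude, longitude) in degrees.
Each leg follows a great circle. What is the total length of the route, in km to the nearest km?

Leg A→B: central angle 0.4287 rad, distance 2734.5 km.
Leg B→C: central angle 0.2437 rad, distance 1554.1 km.
Total: 2734.5 + 1554.1 ≈ 4289 km.

4289 km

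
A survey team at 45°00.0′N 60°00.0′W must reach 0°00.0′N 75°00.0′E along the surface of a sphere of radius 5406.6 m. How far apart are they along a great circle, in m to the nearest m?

11324 m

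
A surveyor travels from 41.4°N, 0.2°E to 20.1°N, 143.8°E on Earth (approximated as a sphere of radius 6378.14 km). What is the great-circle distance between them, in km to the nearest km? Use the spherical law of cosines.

12230 km

Let φ₁ = 0.7226 rad, φ₂ = 0.3508 rad, and Δλ = 2.5063 rad.
cos c = sin φ₁ sin φ₂ + cos φ₁ cos φ₂ cos Δλ = (0.6613)(0.3437) + (0.7501)(0.9391)(-0.8049) = -0.33972,
so c = arccos(-0.33972) = 1.91742 rad.
Distance = R·c = 6378.14 × 1.9174 ≈ 12230 km.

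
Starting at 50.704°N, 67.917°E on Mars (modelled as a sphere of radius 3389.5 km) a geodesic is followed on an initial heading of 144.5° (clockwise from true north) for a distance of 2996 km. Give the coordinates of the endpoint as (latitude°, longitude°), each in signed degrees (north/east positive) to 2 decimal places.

5.28°, 94.72°

Angular distance δ = d/R = 2996/3389.5 = 0.88391 rad; initial bearing θ = 2.5220 rad.
sin φ₂ = sin φ₁ cos δ + cos φ₁ sin δ cos θ = (0.7739)(0.6341) + (0.6333)(0.7732)(-0.8141) = 0.0921, so φ₂ = 5.28°.
Δλ = atan2(sin θ sin δ cos φ₁, cos δ − sin φ₁ sin φ₂) = atan2(0.2844, 0.5629) = 26.803°.
λ₂ = 67.917° + 26.803° = 94.72°.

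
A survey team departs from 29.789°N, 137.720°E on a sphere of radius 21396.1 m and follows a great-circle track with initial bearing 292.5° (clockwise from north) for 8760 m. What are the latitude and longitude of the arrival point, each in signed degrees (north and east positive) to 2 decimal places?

Angular distance δ = d/R = 8760/21396.1 = 0.40942 rad; initial bearing θ = 5.1051 rad.
sin φ₂ = sin φ₁ cos δ + cos φ₁ sin δ cos θ = (0.4968)(0.9174) + (0.8679)(0.3981)(0.3827) = 0.5880, so φ₂ = 36.01°.
Δλ = atan2(sin θ sin δ cos φ₁, cos δ − sin φ₁ sin φ₂) = atan2(-0.3192, 0.6253) = -27.043°.
λ₂ = 137.720° − 27.043° = 110.68°.

36.01°, 110.68°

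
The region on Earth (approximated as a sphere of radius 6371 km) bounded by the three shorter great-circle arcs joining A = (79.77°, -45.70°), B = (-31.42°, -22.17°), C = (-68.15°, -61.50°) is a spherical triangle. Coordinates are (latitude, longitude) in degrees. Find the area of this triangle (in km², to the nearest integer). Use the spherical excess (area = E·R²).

39014530 km²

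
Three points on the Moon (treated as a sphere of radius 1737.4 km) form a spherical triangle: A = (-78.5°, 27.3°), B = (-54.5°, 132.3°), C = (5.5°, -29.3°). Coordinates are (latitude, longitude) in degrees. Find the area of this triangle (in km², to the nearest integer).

284940 km²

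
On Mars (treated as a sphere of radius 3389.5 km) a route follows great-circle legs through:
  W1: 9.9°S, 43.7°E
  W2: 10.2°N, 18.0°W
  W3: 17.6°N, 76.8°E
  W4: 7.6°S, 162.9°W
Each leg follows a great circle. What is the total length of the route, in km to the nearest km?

16394 km

Leg W1→W2: central angle 1.1272 rad, distance 3820.6 km.
Leg W2→W3: central angle 1.5958 rad, distance 5408.8 km.
Leg W3→W4: central angle 2.1138 rad, distance 7164.6 km.
Total: 3820.6 + 5408.8 + 7164.6 ≈ 16394 km.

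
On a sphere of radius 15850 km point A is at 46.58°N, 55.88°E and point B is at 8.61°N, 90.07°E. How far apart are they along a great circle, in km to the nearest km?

Let φ₁ = 0.8130 rad, φ₂ = 0.1503 rad, and Δλ = 0.5967 rad.
Haversine: a = sin²(Δφ/2) + cos φ₁ cos φ₂ sin²(Δλ/2) = 0.1058 + (0.6873)(0.9887)(0.0864) = 0.16456.
Central angle c = 2·arcsin(√a) = 0.83540 rad.
Distance = R·c = 15850 × 0.8354 ≈ 13241 km.

13241 km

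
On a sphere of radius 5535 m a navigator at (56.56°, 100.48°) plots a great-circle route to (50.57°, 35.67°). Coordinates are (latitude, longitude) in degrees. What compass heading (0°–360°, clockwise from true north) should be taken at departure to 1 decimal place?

With φ₁ = 0.9872, φ₂ = 0.8826, Δλ = -1.1311 rad, the forward-azimuth formula gives
θ = atan2( sin Δλ cos φ₂ , cos φ₁ sin φ₂ − sin φ₁ cos φ₂ cos Δλ ) = atan2(-0.5747, 0.2001) = -70.81°.
Adding 360° brings this into [0°, 360°): 289.2°.

289.2°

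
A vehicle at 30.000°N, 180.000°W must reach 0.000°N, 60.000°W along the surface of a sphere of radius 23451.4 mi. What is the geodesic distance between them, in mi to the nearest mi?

With latitudes φ₁ = 30.000°, φ₂ = 0.000° and longitude difference Δλ = 120.000°:
Haversine: a = sin²(Δφ/2) + cos φ₁ cos φ₂ sin²(Δλ/2) = 0.0670 + (0.8660)(1.0000)(0.7500) = 0.71651.
Central angle c = 2·arcsin(√a) = 2.01863 rad.
Distance = R·c = 23451.4 × 2.0186 ≈ 47340 mi.

47340 mi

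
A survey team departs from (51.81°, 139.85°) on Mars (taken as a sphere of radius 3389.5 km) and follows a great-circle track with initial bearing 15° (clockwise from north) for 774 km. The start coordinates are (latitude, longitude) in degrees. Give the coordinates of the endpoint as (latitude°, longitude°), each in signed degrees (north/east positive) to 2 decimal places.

64.26°, 147.60°

Angular distance δ = d/R = 774/3389.5 = 0.22835 rad; initial bearing θ = 0.2618 rad.
sin φ₂ = sin φ₁ cos δ + cos φ₁ sin δ cos θ = (0.7860)(0.9740) + (0.6183)(0.2264)(0.9659) = 0.9008, so φ₂ = 64.26°.
Δλ = atan2(sin θ sin δ cos φ₁, cos δ − sin φ₁ sin φ₂) = atan2(0.0362, 0.2661) = 7.753°.
λ₂ = 139.850° + 7.753° = 147.60°.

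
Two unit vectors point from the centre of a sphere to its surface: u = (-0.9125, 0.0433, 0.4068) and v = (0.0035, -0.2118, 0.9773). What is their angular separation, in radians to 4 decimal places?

u·v = 0.3852; |u| = 1.0000, |v| = 1.0000.
cos θ = (u·v)/(|u||v|) = 0.3852, so θ = 1.1754 rad.

1.1754 rad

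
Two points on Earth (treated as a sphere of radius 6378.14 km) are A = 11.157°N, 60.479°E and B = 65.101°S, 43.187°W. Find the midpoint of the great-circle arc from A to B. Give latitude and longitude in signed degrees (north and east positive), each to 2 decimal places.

-36.28°, 35.59°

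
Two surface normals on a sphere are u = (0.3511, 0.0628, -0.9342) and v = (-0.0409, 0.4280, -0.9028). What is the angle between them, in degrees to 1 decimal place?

31.1°

u·v = 0.8559; |u| = 1.0000, |v| = 1.0000.
cos θ = (u·v)/(|u||v|) = 0.8560, so θ = 31.1°.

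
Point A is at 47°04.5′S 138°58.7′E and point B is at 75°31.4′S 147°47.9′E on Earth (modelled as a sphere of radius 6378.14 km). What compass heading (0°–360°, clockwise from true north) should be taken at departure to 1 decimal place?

175.4°

With φ₁ = -0.8216, φ₂ = -1.3181, Δλ = 0.1539 rad, the forward-azimuth formula gives
θ = atan2( sin Δλ cos φ₂ , cos φ₁ sin φ₂ − sin φ₁ cos φ₂ cos Δλ ) = atan2(0.0383, -0.4785) = 175.42°.
So the initial bearing is 175.4°.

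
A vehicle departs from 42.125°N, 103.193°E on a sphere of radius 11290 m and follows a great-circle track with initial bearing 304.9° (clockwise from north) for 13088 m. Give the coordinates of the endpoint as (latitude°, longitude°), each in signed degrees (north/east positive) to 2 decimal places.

Angular distance δ = d/R = 13088/11290 = 1.15926 rad; initial bearing θ = 5.3215 rad.
sin φ₂ = sin φ₁ cos δ + cos φ₁ sin δ cos θ = (0.6708)(0.4000) + (0.7417)(0.9165)(0.5721) = 0.6572, so φ₂ = 41.09°.
Δλ = atan2(sin θ sin δ cos φ₁, cos δ − sin φ₁ sin φ₂) = atan2(-0.5575, -0.0408) = -94.188°.
λ₂ = 103.193° − 94.188° = 9.01°.

41.09°, 9.01°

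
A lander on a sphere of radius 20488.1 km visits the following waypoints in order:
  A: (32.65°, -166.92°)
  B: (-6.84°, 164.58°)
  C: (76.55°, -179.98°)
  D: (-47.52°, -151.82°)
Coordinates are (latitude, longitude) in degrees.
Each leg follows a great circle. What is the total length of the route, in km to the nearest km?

Leg A→B: central angle 0.8360 rad, distance 17128.3 km.
Leg B→C: central angle 1.4638 rad, distance 29990.8 km.
Leg C→D: central angle 2.1881 rad, distance 44829.0 km.
Total: 17128.3 + 29990.8 + 44829.0 ≈ 91948 km.

91948 km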